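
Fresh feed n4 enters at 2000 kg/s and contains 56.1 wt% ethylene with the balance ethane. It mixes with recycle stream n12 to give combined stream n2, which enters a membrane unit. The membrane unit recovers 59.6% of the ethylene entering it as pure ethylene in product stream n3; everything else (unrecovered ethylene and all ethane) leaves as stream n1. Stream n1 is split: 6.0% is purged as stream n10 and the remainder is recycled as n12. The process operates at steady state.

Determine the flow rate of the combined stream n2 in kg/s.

16440 kg/s

ethane enters only via n4 and leaves only via the purge: 2000×0.439 = 0.060×(ethane in n1), and the membrane unit passes all ethane, so ethane in n2 = ethane in n1 = 14633 kg/s.
ethylene in n2: m_A = 2000×0.561 + (1−0.060)·(1−0.596)·m_A, so m_A = 1122/0.6202 = 1809 kg/s.
n2 = 1809 + 14633 = 16442 kg/s.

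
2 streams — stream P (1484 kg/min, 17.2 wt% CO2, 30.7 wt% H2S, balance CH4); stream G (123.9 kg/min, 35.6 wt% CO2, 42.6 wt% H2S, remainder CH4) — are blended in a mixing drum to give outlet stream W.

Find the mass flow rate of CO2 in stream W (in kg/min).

299.4 kg/min

CO2 out = CO2 in = 1484×0.172 + 123.9×0.356 = 299.36 kg/min.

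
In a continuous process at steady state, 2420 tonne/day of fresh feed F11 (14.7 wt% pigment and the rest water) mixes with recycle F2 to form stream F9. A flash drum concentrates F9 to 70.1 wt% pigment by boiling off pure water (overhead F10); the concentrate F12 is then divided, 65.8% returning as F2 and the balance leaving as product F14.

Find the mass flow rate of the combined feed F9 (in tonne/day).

Overall pigment balance (none leaves overhead): pigment in fresh feed = pigment in product, i.e. 2420×0.147 = (1−0.658)·F12·0.701.
F12 = 355.74/(0.701×0.342) = 1483.8 tonne/day.
Recycle F2 = 0.658×1483.8 = 976.37 tonne/day.
Combined feed F9 = 2420 + 976.37 = 3396.4 tonne/day.

3396 tonne/day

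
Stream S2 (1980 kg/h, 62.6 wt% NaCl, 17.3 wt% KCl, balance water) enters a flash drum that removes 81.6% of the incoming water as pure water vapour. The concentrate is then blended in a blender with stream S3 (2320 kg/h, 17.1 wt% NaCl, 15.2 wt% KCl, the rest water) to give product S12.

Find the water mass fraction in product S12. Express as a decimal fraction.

0.4135

Vapour removed = 0.816×0.201×1980 = 324.75 kg/h; concentrate = 1655.2 kg/h.
water reaching the mixer = 73.228 (from concentrate) + 2320×0.677 = 1643.9 kg/h.
Product flow = 1655.2 + 2320 = 3975.2 kg/h; water fraction = 0.4135.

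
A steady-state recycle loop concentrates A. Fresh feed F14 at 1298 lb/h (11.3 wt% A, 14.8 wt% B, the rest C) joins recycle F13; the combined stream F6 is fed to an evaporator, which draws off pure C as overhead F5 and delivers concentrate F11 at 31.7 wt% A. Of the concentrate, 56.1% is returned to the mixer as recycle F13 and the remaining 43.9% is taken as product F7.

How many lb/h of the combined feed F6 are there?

1889 lb/h

Overall A balance (none leaves overhead): A in fresh feed = A in product, i.e. 1298×0.113 = (1−0.561)·F11·0.317.
F11 = 146.67/(0.317×0.439) = 1054 lb/h.
Recycle F13 = 0.561×1054 = 591.28 lb/h.
Combined feed F6 = 1298 + 591.28 = 1889.3 lb/h.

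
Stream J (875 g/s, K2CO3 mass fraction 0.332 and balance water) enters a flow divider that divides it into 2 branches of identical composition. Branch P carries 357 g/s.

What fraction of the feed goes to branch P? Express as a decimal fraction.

Fraction to P = 357/875 = 0.4080.

0.408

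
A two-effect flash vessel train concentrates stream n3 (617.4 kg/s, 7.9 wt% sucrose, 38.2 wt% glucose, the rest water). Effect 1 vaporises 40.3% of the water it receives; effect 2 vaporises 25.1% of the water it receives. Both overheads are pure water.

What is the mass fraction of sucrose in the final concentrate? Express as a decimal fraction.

0.113

water in feed = 617.4×0.539 = 332.78 kg/s.
After stage 1: water left = (1−0.403)×332.78 = 198.67; stream total = 483.29 kg/s.
After stage 2: water left = (1−0.251)×198.67 = 148.8; final concentrate = 433.42 kg/s.
sucrose fraction = 48.775/433.42 = 0.113.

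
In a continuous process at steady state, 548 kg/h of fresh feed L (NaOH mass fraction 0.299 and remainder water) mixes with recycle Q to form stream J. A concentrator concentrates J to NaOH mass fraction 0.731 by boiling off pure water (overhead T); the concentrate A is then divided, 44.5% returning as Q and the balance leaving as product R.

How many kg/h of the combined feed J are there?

727.7 kg/h

Overall NaOH balance (none leaves overhead): NaOH in fresh feed = NaOH in product, i.e. 548×0.299 = (1−0.445)·A·0.731.
A = 163.85/(0.731×0.555) = 403.87 kg/h.
Recycle Q = 0.445×403.87 = 179.72 kg/h.
Combined feed J = 548 + 179.72 = 727.72 kg/h.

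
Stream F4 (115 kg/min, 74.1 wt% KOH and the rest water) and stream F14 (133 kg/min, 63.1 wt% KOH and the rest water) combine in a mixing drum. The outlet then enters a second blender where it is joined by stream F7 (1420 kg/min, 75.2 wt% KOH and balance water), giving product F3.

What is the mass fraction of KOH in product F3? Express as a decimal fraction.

Overall, product flow = 1668 kg/min.
KOH in = 115×0.741 + 133×0.631 + 1420×0.752 = 1237 kg/min.
KOH fraction in F3 = 0.742.

0.742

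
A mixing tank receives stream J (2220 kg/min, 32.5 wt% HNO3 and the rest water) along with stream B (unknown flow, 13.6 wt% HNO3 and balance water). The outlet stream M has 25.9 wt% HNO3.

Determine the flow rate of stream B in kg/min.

1191 kg/min

Let B be the unknown flow. Total out = 2220 + B.
HNO3 balance: 721.5 + 0.136·B = 0.259·(2220 + B)
(0.136 − 0.259)·B = 0.259×2220 − 721.5 = -146.52
B = -146.52 / -0.123 = 1191.2 kg/min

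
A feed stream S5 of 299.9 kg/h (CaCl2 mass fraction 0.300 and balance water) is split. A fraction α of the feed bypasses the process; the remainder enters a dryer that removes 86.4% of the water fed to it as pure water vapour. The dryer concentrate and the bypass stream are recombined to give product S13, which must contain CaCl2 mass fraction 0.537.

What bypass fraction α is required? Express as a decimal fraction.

0.270

All 299.9×0.300 = 89.97 kg/h of CaCl2 reaches S13, so S13 = 89.97/0.537 = 167.54 kg/h and vapour = 132.36 kg/h.
The evaporator receives (1−α)·299.9 of feed at 0.700 water and removes 0.864 of that water:
0.864×0.700×(1−α)×299.9 = 132.36
(1−α) = 132.36/181.38 = 0.7297;  α = 0.2703.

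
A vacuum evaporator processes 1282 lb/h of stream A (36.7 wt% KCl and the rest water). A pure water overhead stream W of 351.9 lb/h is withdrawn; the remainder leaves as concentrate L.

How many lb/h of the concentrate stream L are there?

Concentrate = 1282 − 351.9 = 930.1 lb/h.

930.1 lb/h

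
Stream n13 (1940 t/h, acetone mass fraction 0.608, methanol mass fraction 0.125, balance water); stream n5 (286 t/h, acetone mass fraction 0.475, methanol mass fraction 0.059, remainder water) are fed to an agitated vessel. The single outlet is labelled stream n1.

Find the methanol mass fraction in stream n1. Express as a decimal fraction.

0.117

Total flow out = 1940 + 286 = 2226 t/h.
methanol in = 1940×0.125 + 286×0.059 = 259.37 t/h.
methanol mass fraction in n1 = 259.37/2226 = 0.117.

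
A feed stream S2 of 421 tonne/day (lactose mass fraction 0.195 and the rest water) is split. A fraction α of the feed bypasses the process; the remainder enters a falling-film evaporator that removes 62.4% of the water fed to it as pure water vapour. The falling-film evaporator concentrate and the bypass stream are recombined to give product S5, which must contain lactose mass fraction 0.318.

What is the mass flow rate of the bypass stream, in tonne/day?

96.82 tonne/day

All 421×0.195 = 82.095 tonne/day of lactose reaches S5, so S5 = 82.095/0.318 = 258.16 tonne/day and vapour = 162.84 tonne/day.
The evaporator receives (1−α)·421 of feed at 0.805 water and removes 0.624 of that water:
0.624×0.805×(1−α)×421 = 162.84
(1−α) = 162.84/211.48 = 0.7700;  α = 0.2300.
Bypass flow = 0.2300×421 = 96.825 tonne/day.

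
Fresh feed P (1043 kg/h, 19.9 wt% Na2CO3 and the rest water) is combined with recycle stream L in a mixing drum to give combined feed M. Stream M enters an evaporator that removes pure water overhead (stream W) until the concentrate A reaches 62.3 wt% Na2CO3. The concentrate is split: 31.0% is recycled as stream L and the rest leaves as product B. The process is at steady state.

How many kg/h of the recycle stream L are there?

Overall Na2CO3 balance (none leaves overhead): Na2CO3 in fresh feed = Na2CO3 in product, i.e. 1043×0.199 = (1−0.310)·A·0.623.
A = 207.56/(0.623×0.690) = 482.84 kg/h.
Recycle L = 0.310×482.84 = 149.68 kg/h.

149.7 kg/h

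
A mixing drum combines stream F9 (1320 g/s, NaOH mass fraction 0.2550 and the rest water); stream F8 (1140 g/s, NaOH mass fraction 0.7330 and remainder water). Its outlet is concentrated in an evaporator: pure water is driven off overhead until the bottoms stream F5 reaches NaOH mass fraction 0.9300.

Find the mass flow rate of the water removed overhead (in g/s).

NaOH entering = 1320×0.255 + 1140×0.733 = 1172.2 g/s.
All NaOH reports to F5, so F5 = 1172.2/0.930 = 1260.5 g/s.
Total feed = 2460 g/s; overhead = 2460 − 1260.5 = 1199.5 g/s.

1200 g/s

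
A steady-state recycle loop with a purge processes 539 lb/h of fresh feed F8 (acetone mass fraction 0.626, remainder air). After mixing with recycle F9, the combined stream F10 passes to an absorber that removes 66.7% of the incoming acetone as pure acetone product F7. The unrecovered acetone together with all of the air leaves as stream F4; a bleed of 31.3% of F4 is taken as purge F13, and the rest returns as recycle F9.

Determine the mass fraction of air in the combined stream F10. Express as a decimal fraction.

0.595

air enters only via F8 and leaves only via the purge: 539×0.374 = 0.313×(air in F4), and the absorber passes all air, so air in F10 = air in F4 = 644.04 lb/h.
acetone in F10: m_A = 539×0.626 + (1−0.313)·(1−0.667)·m_A, so m_A = 337.41/0.7712 = 437.5 lb/h.
F10 = 437.5 + 644.04 = 1081.5 lb/h.
air fraction in F10 = 644.04/1081.5 = 0.595.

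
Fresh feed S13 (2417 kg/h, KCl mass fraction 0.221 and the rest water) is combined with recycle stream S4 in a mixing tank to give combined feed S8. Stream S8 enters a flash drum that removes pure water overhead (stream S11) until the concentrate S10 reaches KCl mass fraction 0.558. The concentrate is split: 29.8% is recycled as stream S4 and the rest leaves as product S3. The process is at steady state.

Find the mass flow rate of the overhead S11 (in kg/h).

1460 kg/h

Overall KCl balance (none leaves overhead): KCl in fresh feed = KCl in product, i.e. 2417×0.221 = (1−0.298)·S10·0.558.
S10 = 534.16/(0.558×0.702) = 1363.6 kg/h.
Recycle S4 = 0.298×1363.6 = 406.36 kg/h.
Combined feed S8 = 2417 + 406.36 = 2823.4 kg/h.
Overhead S11 = S8 − S10 = 2823.4 − 1363.6 = 1459.7 kg/h.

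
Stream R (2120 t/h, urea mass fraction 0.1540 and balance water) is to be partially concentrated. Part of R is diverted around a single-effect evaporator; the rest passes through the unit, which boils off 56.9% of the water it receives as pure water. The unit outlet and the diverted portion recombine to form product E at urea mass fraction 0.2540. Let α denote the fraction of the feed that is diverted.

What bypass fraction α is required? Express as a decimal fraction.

0.182

All 2120×0.154 = 326.48 t/h of urea reaches E, so E = 326.48/0.254 = 1285.4 t/h and vapour = 834.65 t/h.
The evaporator receives (1−α)·2120 of feed at 0.846 water and removes 0.569 of that water:
0.569×0.846×(1−α)×2120 = 834.65
(1−α) = 834.65/1020.5 = 0.8179;  α = 0.1821.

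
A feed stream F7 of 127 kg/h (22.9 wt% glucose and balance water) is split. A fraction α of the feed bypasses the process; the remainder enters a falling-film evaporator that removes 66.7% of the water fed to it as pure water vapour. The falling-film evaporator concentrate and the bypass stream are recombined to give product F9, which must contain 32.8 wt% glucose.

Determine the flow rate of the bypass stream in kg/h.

52.46 kg/h

All 127×0.229 = 29.083 kg/h of glucose reaches F9, so F9 = 29.083/0.328 = 88.668 kg/h and vapour = 38.332 kg/h.
The evaporator receives (1−α)·127 of feed at 0.771 water and removes 0.667 of that water:
0.667×0.771×(1−α)×127 = 38.332
(1−α) = 38.332/65.311 = 0.5869;  α = 0.4131.
Bypass flow = 0.4131×127 = 52.461 kg/h.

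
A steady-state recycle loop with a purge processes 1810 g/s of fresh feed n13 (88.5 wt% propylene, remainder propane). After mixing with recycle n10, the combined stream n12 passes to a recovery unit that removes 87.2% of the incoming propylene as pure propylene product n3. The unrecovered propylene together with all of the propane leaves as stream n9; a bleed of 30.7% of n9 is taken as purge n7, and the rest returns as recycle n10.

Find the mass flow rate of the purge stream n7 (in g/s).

propane enters only via n13 and leaves only via the purge: 1810×0.115 = 0.307×(propane in n9), and the recovery unit passes all propane, so propane in n12 = propane in n9 = 678.01 g/s.
propylene in n12: m_A = 1810×0.885 + (1−0.307)·(1−0.872)·m_A, so m_A = 1601.8/0.9113 = 1757.8 g/s.
n9 = (1−0.872)×1757.8 + 678.01 = 903.01 g/s.
Purge n7 = 0.307×903.01 = 277.22 g/s.

277.2 g/s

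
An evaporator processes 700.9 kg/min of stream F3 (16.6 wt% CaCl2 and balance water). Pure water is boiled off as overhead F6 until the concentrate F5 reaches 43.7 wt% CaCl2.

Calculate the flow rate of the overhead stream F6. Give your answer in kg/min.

434.7 kg/min

CaCl2 is conserved: 700.9×0.166 = 116.35 kg/min all reports to the concentrate.
Concentrate = 116.35/(target fraction) = 266.25 kg/min.
Overhead = 700.9 − 266.25 = 434.65 kg/min.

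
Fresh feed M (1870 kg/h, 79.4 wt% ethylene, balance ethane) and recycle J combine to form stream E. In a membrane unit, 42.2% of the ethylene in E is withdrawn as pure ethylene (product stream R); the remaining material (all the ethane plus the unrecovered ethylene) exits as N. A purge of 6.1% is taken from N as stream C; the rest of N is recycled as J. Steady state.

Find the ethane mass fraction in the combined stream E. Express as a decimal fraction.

0.660

ethane enters only via M and leaves only via the purge: 1870×0.206 = 0.061×(ethane in N), and the membrane unit passes all ethane, so ethane in E = ethane in N = 6315.1 kg/h.
ethylene in E: m_A = 1870×0.794 + (1−0.061)·(1−0.422)·m_A, so m_A = 1484.8/0.4573 = 3247.1 kg/h.
E = 3247.1 + 6315.1 = 9562.2 kg/h.
ethane fraction in E = 6315.1/9562.2 = 0.660.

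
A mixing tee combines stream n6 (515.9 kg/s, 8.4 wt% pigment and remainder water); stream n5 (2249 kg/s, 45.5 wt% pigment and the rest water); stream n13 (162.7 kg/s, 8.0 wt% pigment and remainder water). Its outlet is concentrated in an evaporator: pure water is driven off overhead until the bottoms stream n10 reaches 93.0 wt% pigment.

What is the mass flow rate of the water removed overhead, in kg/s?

pigment entering = 515.9×0.084 + 2249×0.455 + 162.7×0.080 = 1079.6 kg/s.
All pigment reports to n10, so n10 = 1079.6/0.930 = 1160.9 kg/s.
Total feed = 2927.6 kg/s; overhead = 2927.6 − 1160.9 = 1766.7 kg/s.

1767 kg/s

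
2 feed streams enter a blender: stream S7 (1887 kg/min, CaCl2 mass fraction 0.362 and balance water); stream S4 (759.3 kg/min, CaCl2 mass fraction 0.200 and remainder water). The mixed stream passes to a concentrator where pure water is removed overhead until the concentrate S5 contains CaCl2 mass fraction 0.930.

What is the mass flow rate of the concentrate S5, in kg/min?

897.8 kg/min

CaCl2 entering = 1887×0.362 + 759.3×0.200 = 834.95 kg/min.
All CaCl2 reports to S5, so S5 = 834.95/0.930 = 897.8 kg/min.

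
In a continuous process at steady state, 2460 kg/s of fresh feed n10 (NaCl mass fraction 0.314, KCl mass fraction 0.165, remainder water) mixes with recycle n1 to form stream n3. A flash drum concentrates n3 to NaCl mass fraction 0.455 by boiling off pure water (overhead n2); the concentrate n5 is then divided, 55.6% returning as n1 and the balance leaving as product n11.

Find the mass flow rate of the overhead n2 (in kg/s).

Overall NaCl balance (none leaves overhead): NaCl in fresh feed = NaCl in product, i.e. 2460×0.314 = (1−0.556)·n5·0.455.
n5 = 772.44/(0.455×0.444) = 3823.6 kg/s.
Recycle n1 = 0.556×3823.6 = 2125.9 kg/s.
Combined feed n3 = 2460 + 2125.9 = 4585.9 kg/s.
Overhead n2 = n3 − n5 = 4585.9 − 3823.6 = 762.33 kg/s.

762.3 kg/s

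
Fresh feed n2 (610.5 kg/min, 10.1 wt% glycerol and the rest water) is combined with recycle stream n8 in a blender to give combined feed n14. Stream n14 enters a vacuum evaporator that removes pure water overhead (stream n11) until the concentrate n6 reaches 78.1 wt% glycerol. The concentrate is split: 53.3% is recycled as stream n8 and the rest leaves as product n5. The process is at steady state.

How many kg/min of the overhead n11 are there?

Overall glycerol balance (none leaves overhead): glycerol in fresh feed = glycerol in product, i.e. 610.5×0.101 = (1−0.533)·n6·0.781.
n6 = 61.661/(0.781×0.467) = 169.06 kg/min.
Recycle n8 = 0.533×169.06 = 90.109 kg/min.
Combined feed n14 = 610.5 + 90.109 = 700.61 kg/min.
Overhead n11 = n14 − n6 = 700.61 − 169.06 = 531.55 kg/min.

531.5 kg/min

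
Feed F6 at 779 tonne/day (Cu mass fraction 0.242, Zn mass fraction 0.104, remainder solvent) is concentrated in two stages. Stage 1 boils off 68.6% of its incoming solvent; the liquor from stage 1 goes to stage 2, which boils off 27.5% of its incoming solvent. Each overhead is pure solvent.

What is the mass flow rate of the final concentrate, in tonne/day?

385.5 tonne/day

solvent in feed = 779×0.654 = 509.47 tonne/day.
After stage 1: solvent left = (1−0.686)×509.47 = 159.97; stream total = 429.51 tonne/day.
After stage 2: solvent left = (1−0.275)×159.97 = 115.98; final concentrate = 385.51 tonne/day.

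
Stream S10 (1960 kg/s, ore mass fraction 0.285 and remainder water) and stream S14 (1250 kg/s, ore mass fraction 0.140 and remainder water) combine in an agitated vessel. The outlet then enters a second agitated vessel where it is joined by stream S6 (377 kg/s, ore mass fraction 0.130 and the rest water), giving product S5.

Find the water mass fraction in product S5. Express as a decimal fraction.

0.782

Overall, product flow = 3587 kg/s.
water in = 1960×0.715 + 1250×0.860 + 377×0.870 = 2804.4 kg/s.
water fraction in S5 = 0.782.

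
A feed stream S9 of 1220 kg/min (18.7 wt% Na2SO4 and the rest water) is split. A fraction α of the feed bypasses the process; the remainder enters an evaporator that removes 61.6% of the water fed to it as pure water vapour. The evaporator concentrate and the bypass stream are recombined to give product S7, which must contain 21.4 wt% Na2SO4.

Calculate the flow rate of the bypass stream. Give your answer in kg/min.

912.6 kg/min

All 1220×0.187 = 228.14 kg/min of Na2SO4 reaches S7, so S7 = 228.14/0.214 = 1066.1 kg/min and vapour = 153.93 kg/min.
The evaporator receives (1−α)·1220 of feed at 0.813 water and removes 0.616 of that water:
0.616×0.813×(1−α)×1220 = 153.93
(1−α) = 153.93/610.99 = 0.2519;  α = 0.7481.
Bypass flow = 0.7481×1220 = 912.65 kg/min.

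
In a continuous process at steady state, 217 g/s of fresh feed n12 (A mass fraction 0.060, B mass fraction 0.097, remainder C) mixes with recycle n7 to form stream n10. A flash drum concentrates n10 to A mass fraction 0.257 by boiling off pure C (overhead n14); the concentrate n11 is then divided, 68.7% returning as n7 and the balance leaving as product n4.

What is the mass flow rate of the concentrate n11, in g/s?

Overall A balance (none leaves overhead): A in fresh feed = A in product, i.e. 217×0.060 = (1−0.687)·n11·0.257.
n11 = 13.02/(0.257×0.313) = 161.86 g/s.

161.9 g/s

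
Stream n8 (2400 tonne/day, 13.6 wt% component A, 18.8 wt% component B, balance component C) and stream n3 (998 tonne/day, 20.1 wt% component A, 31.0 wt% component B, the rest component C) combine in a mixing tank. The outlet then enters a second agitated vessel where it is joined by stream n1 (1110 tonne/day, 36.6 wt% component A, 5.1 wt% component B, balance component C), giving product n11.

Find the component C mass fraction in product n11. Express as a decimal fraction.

0.612

Overall, product flow = 4508 tonne/day.
component C in = 2400×0.676 + 998×0.489 + 1110×0.583 = 2757.6 tonne/day.
component C fraction in n11 = 0.612.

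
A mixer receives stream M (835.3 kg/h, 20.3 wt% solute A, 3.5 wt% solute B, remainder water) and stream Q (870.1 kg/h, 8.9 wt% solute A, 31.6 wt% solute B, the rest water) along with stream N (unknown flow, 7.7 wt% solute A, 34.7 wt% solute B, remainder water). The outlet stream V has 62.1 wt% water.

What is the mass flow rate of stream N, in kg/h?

2115 kg/h

Let N be the unknown flow. Total out = 1705.4 + N.
water balance: 1154.2 + 0.576·N = 0.621·(1705.4 + N)
(0.576 − 0.621)·N = 0.621×1705.4 − 1154.2 = -95.155
N = -95.155 / -0.045 = 2114.5 kg/h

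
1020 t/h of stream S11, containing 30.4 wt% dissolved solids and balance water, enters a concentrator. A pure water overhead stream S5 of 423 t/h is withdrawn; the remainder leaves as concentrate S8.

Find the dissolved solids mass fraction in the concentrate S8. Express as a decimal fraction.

0.519

dissolved solids is not removed: 1020×0.304 = 310.08 t/h of dissolved solids enters S8.
Concentrate = 1020 − 423 = 597 t/h.
Mass fraction = 310.08/597 = 0.519.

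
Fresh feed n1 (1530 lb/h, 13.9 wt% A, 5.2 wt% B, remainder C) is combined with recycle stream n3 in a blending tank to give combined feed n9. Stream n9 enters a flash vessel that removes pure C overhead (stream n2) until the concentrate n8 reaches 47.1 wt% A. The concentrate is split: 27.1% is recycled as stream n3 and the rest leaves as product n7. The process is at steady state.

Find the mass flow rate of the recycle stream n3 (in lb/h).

167.9 lb/h

Overall A balance (none leaves overhead): A in fresh feed = A in product, i.e. 1530×0.139 = (1−0.271)·n8·0.471.
n8 = 212.67/(0.471×0.729) = 619.38 lb/h.
Recycle n3 = 0.271×619.38 = 167.85 lb/h.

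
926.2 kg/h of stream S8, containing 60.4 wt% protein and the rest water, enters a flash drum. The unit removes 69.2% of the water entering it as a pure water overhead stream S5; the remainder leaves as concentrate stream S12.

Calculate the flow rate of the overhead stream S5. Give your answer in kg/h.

253.8 kg/h

water entering = 926.2×0.396 = 366.78 kg/h; overhead removed = 0.692×366.78 = 253.81 kg/h.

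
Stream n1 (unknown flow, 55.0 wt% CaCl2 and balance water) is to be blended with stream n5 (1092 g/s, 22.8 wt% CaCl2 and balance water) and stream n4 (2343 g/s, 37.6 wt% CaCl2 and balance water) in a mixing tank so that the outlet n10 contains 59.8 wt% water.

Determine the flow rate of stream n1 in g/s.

1695 g/s

Let n1 be the unknown flow. Total out = 3435 + n1.
water balance: 2305.1 + 0.450·n1 = 0.598·(3435 + n1)
(0.450 − 0.598)·n1 = 0.598×3435 − 2305.1 = -250.93
n1 = -250.93 / -0.148 = 1695.4 g/s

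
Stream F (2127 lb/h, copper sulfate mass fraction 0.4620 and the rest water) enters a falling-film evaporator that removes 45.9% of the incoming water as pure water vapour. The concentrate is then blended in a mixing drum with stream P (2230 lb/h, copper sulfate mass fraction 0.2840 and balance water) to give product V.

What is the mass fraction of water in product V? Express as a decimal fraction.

0.5783

Vapour removed = 0.459×0.538×2127 = 525.25 lb/h; concentrate = 1601.8 lb/h.
water reaching the mixer = 619.08 (from concentrate) + 2230×0.716 = 2215.8 lb/h.
Product flow = 1601.8 + 2230 = 3831.8 lb/h; water fraction = 0.5783.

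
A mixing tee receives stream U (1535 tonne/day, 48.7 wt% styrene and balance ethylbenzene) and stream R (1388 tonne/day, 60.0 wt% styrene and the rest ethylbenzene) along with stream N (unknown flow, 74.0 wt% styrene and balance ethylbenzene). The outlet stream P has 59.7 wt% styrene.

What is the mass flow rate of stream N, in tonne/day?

1152 tonne/day

Let N be the unknown flow. Total out = 2923 + N.
styrene balance: 1580.3 + 0.740·N = 0.597·(2923 + N)
(0.740 − 0.597)·N = 0.597×2923 − 1580.3 = 164.69
N = 164.69 / 0.143 = 1151.7 tonne/day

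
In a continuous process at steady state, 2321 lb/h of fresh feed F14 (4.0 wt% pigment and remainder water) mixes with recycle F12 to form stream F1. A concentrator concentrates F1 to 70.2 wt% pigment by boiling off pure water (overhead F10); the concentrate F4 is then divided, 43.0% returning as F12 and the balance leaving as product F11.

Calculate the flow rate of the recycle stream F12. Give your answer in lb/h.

99.77 lb/h

Overall pigment balance (none leaves overhead): pigment in fresh feed = pigment in product, i.e. 2321×0.040 = (1−0.430)·F4·0.702.
F4 = 92.84/(0.702×0.570) = 232.02 lb/h.
Recycle F12 = 0.430×232.02 = 99.768 lb/h.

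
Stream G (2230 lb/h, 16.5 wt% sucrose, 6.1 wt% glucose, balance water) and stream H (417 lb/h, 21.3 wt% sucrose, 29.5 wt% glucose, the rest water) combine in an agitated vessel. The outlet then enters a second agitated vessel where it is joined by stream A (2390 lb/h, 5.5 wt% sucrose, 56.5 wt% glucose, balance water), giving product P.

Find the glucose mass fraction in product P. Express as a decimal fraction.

0.320

Overall, product flow = 5037 lb/h.
glucose in = 2230×0.061 + 417×0.295 + 2390×0.565 = 1609.4 lb/h.
glucose fraction in P = 0.320.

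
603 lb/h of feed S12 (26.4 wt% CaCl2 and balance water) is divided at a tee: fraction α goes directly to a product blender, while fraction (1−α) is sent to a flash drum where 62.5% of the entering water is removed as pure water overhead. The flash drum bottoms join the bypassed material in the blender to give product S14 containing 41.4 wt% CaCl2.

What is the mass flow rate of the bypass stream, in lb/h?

128 lb/h

All 603×0.264 = 159.19 lb/h of CaCl2 reaches S14, so S14 = 159.19/0.414 = 384.52 lb/h and vapour = 218.48 lb/h.
The evaporator receives (1−α)·603 of feed at 0.736 water and removes 0.625 of that water:
0.625×0.736×(1−α)×603 = 218.48
(1−α) = 218.48/277.38 = 0.7876;  α = 0.2124.
Bypass flow = 0.2124×603 = 128.05 lb/h.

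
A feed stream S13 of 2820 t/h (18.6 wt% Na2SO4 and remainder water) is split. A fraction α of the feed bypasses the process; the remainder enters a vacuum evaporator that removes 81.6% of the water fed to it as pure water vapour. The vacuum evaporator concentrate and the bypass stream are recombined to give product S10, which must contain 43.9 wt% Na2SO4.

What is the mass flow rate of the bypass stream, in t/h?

373.2 t/h

All 2820×0.186 = 524.52 t/h of Na2SO4 reaches S10, so S10 = 524.52/0.439 = 1194.8 t/h and vapour = 1625.2 t/h.
The evaporator receives (1−α)·2820 of feed at 0.814 water and removes 0.816 of that water:
0.816×0.814×(1−α)×2820 = 1625.2
(1−α) = 1625.2/1873.1 = 0.8676;  α = 0.1324.
Bypass flow = 0.1324×2820 = 373.24 t/h.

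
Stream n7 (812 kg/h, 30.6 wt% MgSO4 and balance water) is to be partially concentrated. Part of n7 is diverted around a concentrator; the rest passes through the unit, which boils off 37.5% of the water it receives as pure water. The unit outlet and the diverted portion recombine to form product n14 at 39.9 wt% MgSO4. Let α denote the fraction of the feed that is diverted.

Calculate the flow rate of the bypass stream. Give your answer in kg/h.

84.76 kg/h

All 812×0.306 = 248.47 kg/h of MgSO4 reaches n14, so n14 = 248.47/0.399 = 622.74 kg/h and vapour = 189.26 kg/h.
The evaporator receives (1−α)·812 of feed at 0.694 water and removes 0.375 of that water:
0.375×0.694×(1−α)×812 = 189.26
(1−α) = 189.26/211.32 = 0.8956;  α = 0.1044.
Bypass flow = 0.1044×812 = 84.764 kg/h.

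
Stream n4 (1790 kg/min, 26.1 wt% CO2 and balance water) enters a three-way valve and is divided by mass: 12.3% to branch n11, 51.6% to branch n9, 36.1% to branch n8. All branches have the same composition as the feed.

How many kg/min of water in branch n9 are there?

682.6 kg/min

Branch n9 total = 0.516×1790 = 923.64 kg/min.
water in n9 = 0.739×923.64 = 682.57 kg/min.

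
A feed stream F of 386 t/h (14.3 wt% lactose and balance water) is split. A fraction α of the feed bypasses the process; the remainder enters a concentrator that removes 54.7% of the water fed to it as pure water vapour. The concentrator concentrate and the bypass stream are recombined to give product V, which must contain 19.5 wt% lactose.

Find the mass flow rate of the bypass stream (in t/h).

All 386×0.143 = 55.198 t/h of lactose reaches V, so V = 55.198/0.195 = 283.07 t/h and vapour = 102.93 t/h.
The evaporator receives (1−α)·386 of feed at 0.857 water and removes 0.547 of that water:
0.547×0.857×(1−α)×386 = 102.93
(1−α) = 102.93/180.95 = 0.5689;  α = 0.4311.
Bypass flow = 0.4311×386 = 166.42 t/h.

166.4 t/h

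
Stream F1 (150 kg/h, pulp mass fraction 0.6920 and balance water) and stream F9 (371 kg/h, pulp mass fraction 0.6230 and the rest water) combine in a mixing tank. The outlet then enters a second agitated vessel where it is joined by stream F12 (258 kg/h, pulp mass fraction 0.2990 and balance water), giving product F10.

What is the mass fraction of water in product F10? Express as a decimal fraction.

0.4710

Overall, product flow = 779 kg/h.
water in = 150×0.308 + 371×0.377 + 258×0.701 = 366.92 kg/h.
water fraction in F10 = 0.4710.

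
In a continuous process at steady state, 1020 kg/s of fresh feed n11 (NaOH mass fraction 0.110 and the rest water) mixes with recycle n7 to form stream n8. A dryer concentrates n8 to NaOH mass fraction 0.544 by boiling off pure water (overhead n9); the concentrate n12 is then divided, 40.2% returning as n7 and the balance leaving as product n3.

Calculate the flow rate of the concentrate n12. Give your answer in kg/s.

344.9 kg/s

Overall NaOH balance (none leaves overhead): NaOH in fresh feed = NaOH in product, i.e. 1020×0.110 = (1−0.402)·n12·0.544.
n12 = 112.2/(0.544×0.598) = 344.9 kg/s.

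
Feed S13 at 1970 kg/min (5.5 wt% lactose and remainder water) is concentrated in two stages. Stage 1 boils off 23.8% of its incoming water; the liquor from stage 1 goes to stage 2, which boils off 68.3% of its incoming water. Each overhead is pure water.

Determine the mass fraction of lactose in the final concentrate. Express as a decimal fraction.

water in feed = 1970×0.945 = 1861.6 kg/min.
After stage 1: water left = (1−0.238)×1861.6 = 1418.6; stream total = 1526.9 kg/min.
After stage 2: water left = (1−0.683)×1418.6 = 449.69; final concentrate = 558.04 kg/min.
lactose fraction = 108.35/558.04 = 0.194.

0.194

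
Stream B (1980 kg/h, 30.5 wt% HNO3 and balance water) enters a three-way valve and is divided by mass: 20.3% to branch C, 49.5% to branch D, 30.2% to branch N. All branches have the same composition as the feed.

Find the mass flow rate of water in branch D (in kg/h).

Branch D total = 0.495×1980 = 980.1 kg/h.
water in D = 0.695×980.1 = 681.17 kg/h.

681.2 kg/h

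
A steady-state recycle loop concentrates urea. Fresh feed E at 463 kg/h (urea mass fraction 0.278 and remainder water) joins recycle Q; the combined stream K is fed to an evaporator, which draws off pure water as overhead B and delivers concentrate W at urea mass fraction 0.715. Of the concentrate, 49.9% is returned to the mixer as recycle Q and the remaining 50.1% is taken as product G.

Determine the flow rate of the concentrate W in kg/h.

Overall urea balance (none leaves overhead): urea in fresh feed = urea in product, i.e. 463×0.278 = (1−0.499)·W·0.715.
W = 128.71/(0.715×0.501) = 359.32 kg/h.

359.3 kg/h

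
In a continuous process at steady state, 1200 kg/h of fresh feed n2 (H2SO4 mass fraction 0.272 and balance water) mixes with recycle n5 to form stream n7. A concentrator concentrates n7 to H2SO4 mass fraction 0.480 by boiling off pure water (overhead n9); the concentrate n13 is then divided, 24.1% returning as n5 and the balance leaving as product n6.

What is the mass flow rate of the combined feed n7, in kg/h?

1416 kg/h

Overall H2SO4 balance (none leaves overhead): H2SO4 in fresh feed = H2SO4 in product, i.e. 1200×0.272 = (1−0.241)·n13·0.480.
n13 = 326.4/(0.480×0.759) = 895.92 kg/h.
Recycle n5 = 0.241×895.92 = 215.92 kg/h.
Combined feed n7 = 1200 + 215.92 = 1415.9 kg/h.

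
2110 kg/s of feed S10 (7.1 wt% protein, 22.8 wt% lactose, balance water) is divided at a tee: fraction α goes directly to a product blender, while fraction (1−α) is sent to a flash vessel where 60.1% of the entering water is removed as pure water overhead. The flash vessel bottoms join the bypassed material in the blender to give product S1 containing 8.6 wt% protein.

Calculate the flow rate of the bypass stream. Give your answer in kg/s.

1236 kg/s

All 2110×0.071 = 149.81 kg/s of protein reaches S1, so S1 = 149.81/0.086 = 1742 kg/s and vapour = 368.02 kg/s.
The evaporator receives (1−α)·2110 of feed at 0.701 water and removes 0.601 of that water:
0.601×0.701×(1−α)×2110 = 368.02
(1−α) = 368.02/888.95 = 0.4140;  α = 0.5860.
Bypass flow = 0.5860×2110 = 1236.5 kg/s.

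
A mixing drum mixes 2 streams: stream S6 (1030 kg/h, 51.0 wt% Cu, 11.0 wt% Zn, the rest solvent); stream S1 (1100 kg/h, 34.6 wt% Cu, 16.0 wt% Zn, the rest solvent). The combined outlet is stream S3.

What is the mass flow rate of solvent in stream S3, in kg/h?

solvent out = solvent in = 1030×0.380 + 1100×0.494 = 934.8 kg/h.

934.8 kg/h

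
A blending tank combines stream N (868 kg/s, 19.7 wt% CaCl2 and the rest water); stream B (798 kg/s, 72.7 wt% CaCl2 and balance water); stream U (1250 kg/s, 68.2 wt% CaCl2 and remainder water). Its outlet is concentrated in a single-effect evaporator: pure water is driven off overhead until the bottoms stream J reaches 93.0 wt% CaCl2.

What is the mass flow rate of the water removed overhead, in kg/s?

CaCl2 entering = 868×0.197 + 798×0.727 + 1250×0.682 = 1603.6 kg/s.
All CaCl2 reports to J, so J = 1603.6/0.930 = 1724.3 kg/s.
Total feed = 2916 kg/s; overhead = 2916 − 1724.3 = 1191.7 kg/s.

1192 kg/s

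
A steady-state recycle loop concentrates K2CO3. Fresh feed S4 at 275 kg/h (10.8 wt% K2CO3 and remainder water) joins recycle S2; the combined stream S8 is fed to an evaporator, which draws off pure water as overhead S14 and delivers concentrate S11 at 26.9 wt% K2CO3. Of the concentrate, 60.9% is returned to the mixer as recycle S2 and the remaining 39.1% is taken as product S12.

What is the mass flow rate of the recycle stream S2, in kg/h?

Overall K2CO3 balance (none leaves overhead): K2CO3 in fresh feed = K2CO3 in product, i.e. 275×0.108 = (1−0.609)·S11·0.269.
S11 = 29.7/(0.269×0.391) = 282.38 kg/h.
Recycle S2 = 0.609×282.38 = 171.97 kg/h.

172 kg/h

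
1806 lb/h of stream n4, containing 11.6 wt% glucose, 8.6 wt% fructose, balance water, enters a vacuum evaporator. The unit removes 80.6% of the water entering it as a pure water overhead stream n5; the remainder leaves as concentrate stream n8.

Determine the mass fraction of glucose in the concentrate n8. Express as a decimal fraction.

0.325

glucose is not removed: 1806×0.116 = 209.5 lb/h of glucose enters n8.
water entering = 1806×0.798 = 1441.2 lb/h; overhead removed = 0.806×1441.2 = 1161.6 lb/h.
Concentrate = 1806 − 1161.6 = 644.4 lb/h.
Mass fraction = 209.5/644.4 = 0.325.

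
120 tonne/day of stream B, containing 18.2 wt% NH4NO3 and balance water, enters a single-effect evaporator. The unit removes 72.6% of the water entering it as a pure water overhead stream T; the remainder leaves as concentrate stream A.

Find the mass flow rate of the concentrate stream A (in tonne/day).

water entering = 120×0.818 = 98.16 tonne/day; overhead removed = 0.726×98.16 = 71.264 tonne/day.
Concentrate = 120 − 71.264 = 48.736 tonne/day.

48.74 tonne/day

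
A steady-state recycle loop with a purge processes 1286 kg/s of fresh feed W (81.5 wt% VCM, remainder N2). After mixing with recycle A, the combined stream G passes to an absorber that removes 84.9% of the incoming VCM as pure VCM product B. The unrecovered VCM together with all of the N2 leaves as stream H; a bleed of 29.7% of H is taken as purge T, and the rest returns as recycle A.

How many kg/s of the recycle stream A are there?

687.6 kg/s

N2 enters only via W and leaves only via the purge: 1286×0.185 = 0.297×(N2 in H), and the absorber passes all N2, so N2 in G = N2 in H = 801.04 kg/s.
VCM in G: m_A = 1286×0.815 + (1−0.297)·(1−0.849)·m_A, so m_A = 1048.1/0.8938 = 1172.6 kg/s.
H = (1−0.849)×1172.6 + 801.04 = 978.1 kg/s.
Recycle A = (1−0.297)×978.1 = 687.6 kg/s.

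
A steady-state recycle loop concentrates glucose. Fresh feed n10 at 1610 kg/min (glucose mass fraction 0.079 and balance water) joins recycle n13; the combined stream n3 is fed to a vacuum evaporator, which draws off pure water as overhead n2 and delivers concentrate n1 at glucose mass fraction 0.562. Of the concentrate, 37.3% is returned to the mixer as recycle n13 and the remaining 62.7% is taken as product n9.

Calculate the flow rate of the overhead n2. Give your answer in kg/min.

1384 kg/min

Overall glucose balance (none leaves overhead): glucose in fresh feed = glucose in product, i.e. 1610×0.079 = (1−0.373)·n1·0.562.
n1 = 127.19/(0.562×0.627) = 360.95 kg/min.
Recycle n13 = 0.373×360.95 = 134.63 kg/min.
Combined feed n3 = 1610 + 134.63 = 1744.6 kg/min.
Overhead n2 = n3 − n1 = 1744.6 − 360.95 = 1383.7 kg/min.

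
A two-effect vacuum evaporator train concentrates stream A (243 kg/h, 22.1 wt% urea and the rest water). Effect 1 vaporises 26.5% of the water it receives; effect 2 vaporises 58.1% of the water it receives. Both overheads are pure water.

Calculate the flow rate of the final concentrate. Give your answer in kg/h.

water in feed = 243×0.779 = 189.3 kg/h.
After stage 1: water left = (1−0.265)×189.3 = 139.13; stream total = 192.84 kg/h.
After stage 2: water left = (1−0.581)×139.13 = 58.297; final concentrate = 112 kg/h.

112 kg/h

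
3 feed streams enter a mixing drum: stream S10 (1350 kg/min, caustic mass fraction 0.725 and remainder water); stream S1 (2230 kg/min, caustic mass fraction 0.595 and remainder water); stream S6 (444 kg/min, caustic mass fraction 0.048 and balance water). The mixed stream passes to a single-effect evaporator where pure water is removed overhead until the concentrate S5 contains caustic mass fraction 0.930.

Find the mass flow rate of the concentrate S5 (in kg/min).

2502 kg/min

caustic entering = 1350×0.725 + 2230×0.595 + 444×0.048 = 2326.9 kg/min.
All caustic reports to S5, so S5 = 2326.9/0.930 = 2502.1 kg/min.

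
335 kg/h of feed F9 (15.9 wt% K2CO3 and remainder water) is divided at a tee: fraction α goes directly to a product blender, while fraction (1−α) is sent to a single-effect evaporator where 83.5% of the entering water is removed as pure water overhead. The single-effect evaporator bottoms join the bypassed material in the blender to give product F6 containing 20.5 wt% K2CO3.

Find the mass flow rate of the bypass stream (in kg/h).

All 335×0.159 = 53.265 kg/h of K2CO3 reaches F6, so F6 = 53.265/0.205 = 259.83 kg/h and vapour = 75.171 kg/h.
The evaporator receives (1−α)·335 of feed at 0.841 water and removes 0.835 of that water:
0.835×0.841×(1−α)×335 = 75.171
(1−α) = 75.171/235.25 = 0.3195;  α = 0.6805.
Bypass flow = 0.6805×335 = 227.96 kg/h.

228 kg/h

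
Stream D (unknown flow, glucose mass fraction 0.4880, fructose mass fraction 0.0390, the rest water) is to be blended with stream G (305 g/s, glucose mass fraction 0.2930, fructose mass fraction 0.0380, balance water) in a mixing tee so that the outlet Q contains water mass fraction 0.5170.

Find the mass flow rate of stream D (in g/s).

1054 g/s

Let D be the unknown flow. Total out = 305 + D.
water balance: 204.05 + 0.473·D = 0.517·(305 + D)
(0.473 − 0.517)·D = 0.517×305 − 204.05 = -46.36
D = -46.36 / -0.044 = 1053.6 g/s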